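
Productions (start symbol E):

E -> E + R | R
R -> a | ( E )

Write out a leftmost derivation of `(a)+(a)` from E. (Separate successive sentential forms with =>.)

E=>E+R=>R+R=>(E)+R=>(R)+R=>(a)+R=>(a)+(E)=>(a)+(R)=>(a)+(a)

E => E+R   [E -> E + R]
E+R => R+R   [E -> R]
R+R => (E)+R   [R -> ( E )]
(E)+R => (R)+R   [E -> R]
(R)+R => (a)+R   [R -> a]
(a)+R => (a)+(E)   [R -> ( E )]
(a)+(E) => (a)+(R)   [E -> R]
(a)+(R) => (a)+(a)   [R -> a]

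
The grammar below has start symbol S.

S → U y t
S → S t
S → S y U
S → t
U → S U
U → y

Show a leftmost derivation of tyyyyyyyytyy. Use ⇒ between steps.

S ⇒ SyU ⇒ UytyU ⇒ SUytyU ⇒ SyUUytyU ⇒ SyUyUUytyU ⇒ SyUyUyUUytyU ⇒ tyUyUyUUytyU ⇒ tyyyUyUUytyU ⇒ tyyyyyUUytyU ⇒ tyyyyyyUytyU ⇒ tyyyyyyyytyU ⇒ tyyyyyyyytyy

S ⇒ SyU   [S → S y U]
SyU ⇒ UytyU   [S → U y t]
UytyU ⇒ SUytyU   [U → S U]
SUytyU ⇒ SyUUytyU   [S → S y U]
SyUUytyU ⇒ SyUyUUytyU   [S → S y U]
SyUyUUytyU ⇒ SyUyUyUUytyU   [S → S y U]
SyUyUyUUytyU ⇒ tyUyUyUUytyU   [S → t]
tyUyUyUUytyU ⇒ tyyyUyUUytyU   [U → y]
tyyyUyUUytyU ⇒ tyyyyyUUytyU   [U → y]
tyyyyyUUytyU ⇒ tyyyyyyUytyU   [U → y]
tyyyyyyUytyU ⇒ tyyyyyyyytyU   [U → y]
tyyyyyyyytyU ⇒ tyyyyyyyytyy   [U → y]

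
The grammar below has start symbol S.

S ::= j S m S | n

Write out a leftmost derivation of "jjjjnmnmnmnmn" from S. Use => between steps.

S => jSmS => jjSmSmS => jjjSmSmSmS => jjjjSmSmSmSmS => jjjjnmSmSmSmS => jjjjnmnmSmSmS => jjjjnmnmnmSmS => jjjjnmnmnmnmS => jjjjnmnmnmnmn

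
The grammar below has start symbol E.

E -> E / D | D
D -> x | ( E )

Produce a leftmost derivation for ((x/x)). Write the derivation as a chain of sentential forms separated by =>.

E => D => (E) => (D) => ((E)) => ((E/D)) => ((D/D)) => ((x/D)) => ((x/x))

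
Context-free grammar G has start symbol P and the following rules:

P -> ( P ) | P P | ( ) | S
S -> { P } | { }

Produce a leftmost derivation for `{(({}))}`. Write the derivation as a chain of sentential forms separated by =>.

P => S => {P} => {(P)} => {((P))} => {((S))} => {(({}))}

P => S   [P -> S]
S => {P}   [S -> { P }]
{P} => {(P)}   [P -> ( P )]
{(P)} => {((P))}   [P -> ( P )]
{((P))} => {((S))}   [P -> S]
{((S))} => {(({}))}   [S -> { }]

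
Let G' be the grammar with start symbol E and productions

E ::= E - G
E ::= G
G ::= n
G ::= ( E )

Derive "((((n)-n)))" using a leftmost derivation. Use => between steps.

E => G   [E ::= G]
G => (E)   [G ::= ( E )]
(E) => (G)   [E ::= G]
(G) => ((E))   [G ::= ( E )]
((E)) => ((G))   [E ::= G]
((G)) => (((E)))   [G ::= ( E )]
(((E))) => (((E-G)))   [E ::= E - G]
(((E-G))) => (((G-G)))   [E ::= G]
(((G-G))) => ((((E)-G)))   [G ::= ( E )]
((((E)-G))) => ((((G)-G)))   [E ::= G]
((((G)-G))) => ((((n)-G)))   [G ::= n]
((((n)-G))) => ((((n)-n)))   [G ::= n]

E => G => (E) => (G) => ((E)) => ((G)) => (((E))) => (((E-G))) => (((G-G))) => ((((E)-G))) => ((((G)-G))) => ((((n)-G))) => ((((n)-n)))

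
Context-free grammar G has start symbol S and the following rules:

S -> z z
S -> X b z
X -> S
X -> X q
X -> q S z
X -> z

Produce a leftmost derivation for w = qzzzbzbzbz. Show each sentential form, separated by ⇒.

S ⇒ Xbz   [S -> X b z]
Xbz ⇒ Sbz   [X -> S]
Sbz ⇒ Xbzbz   [S -> X b z]
Xbzbz ⇒ Sbzbz   [X -> S]
Sbzbz ⇒ Xbzbzbz   [S -> X b z]
Xbzbzbz ⇒ qSzbzbzbz   [X -> q S z]
qSzbzbzbz ⇒ qzzzbzbzbz   [S -> z z]

S ⇒ Xbz ⇒ Sbz ⇒ Xbzbz ⇒ Sbzbz ⇒ Xbzbzbz ⇒ qSzbzbzbz ⇒ qzzzbzbzbz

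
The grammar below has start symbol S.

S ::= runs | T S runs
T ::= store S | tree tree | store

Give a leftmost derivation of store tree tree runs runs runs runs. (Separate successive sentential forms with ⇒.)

S ⇒ T S runs ⇒ store S S runs ⇒ store T S runs S runs ⇒ store tree tree S runs S runs ⇒ store tree tree runs runs S runs ⇒ store tree tree runs runs runs runs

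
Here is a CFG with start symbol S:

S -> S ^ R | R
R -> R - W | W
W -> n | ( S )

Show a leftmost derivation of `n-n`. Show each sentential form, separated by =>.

S => R   [S -> R]
R => R-W   [R -> R - W]
R-W => W-W   [R -> W]
W-W => n-W   [W -> n]
n-W => n-n   [W -> n]

S => R => R-W => W-W => n-W => n-n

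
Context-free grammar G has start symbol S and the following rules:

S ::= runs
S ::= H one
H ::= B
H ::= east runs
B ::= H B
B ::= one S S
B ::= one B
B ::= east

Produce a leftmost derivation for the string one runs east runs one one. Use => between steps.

S => H one => B one => one S S one => one runs S one => one runs H one one => one runs east runs one one

S => H one   [S ::= H one]
H one => B one   [H ::= B]
B one => one S S one   [B ::= one S S]
one S S one => one runs S one   [S ::= runs]
one runs S one => one runs H one one   [S ::= H one]
one runs H one one => one runs east runs one one   [H ::= east runs]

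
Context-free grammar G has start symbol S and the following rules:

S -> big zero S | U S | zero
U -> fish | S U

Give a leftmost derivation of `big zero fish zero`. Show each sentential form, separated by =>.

S => big zero S => big zero U S => big zero fish S => big zero fish zero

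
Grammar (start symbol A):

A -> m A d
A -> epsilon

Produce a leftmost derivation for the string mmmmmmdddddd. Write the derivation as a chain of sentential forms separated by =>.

A => mAd => mmAdd => mmmAddd => mmmmAdddd => mmmmmAddddd => mmmmmmAdddddd => mmmmmmdddddd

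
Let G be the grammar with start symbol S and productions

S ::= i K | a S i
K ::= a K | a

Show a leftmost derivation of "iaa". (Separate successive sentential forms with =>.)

S => iK   [S ::= i K]
iK => iaK   [K ::= a K]
iaK => iaa   [K ::= a]

S => iK => iaK => iaa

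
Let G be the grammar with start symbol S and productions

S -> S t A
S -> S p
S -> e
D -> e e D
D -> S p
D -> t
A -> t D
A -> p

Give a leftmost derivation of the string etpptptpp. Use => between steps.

S => Sp   [S -> S p]
Sp => StAp   [S -> S t A]
StAp => StAtAp   [S -> S t A]
StAtAp => SptAtAp   [S -> S p]
SptAtAp => StAptAtAp   [S -> S t A]
StAptAtAp => etAptAtAp   [S -> e]
etAptAtAp => etpptAtAp   [A -> p]
etpptAtAp => etpptptAp   [A -> p]
etpptptAp => etpptptpp   [A -> p]

S => Sp => StAp => StAtAp => SptAtAp => StAptAtAp => etAptAtAp => etpptAtAp => etpptptAp => etpptptpp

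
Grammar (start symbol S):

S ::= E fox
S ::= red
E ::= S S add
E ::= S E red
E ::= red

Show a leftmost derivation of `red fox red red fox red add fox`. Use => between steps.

S => E fox => S S add fox => E fox S add fox => S E red fox S add fox => E fox E red fox S add fox => red fox E red fox S add fox => red fox red red fox S add fox => red fox red red fox red add fox

S => E fox   [S ::= E fox]
E fox => S S add fox   [E ::= S S add]
S S add fox => E fox S add fox   [S ::= E fox]
E fox S add fox => S E red fox S add fox   [E ::= S E red]
S E red fox S add fox => E fox E red fox S add fox   [S ::= E fox]
E fox E red fox S add fox => red fox E red fox S add fox   [E ::= red]
red fox E red fox S add fox => red fox red red fox S add fox   [E ::= red]
red fox red red fox S add fox => red fox red red fox red add fox   [S ::= red]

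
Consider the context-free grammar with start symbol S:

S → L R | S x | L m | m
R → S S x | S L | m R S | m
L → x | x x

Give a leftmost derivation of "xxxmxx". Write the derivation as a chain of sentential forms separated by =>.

S => LR => xR => xSL => xSxL => xLmxL => xxxmxL => xxxmxx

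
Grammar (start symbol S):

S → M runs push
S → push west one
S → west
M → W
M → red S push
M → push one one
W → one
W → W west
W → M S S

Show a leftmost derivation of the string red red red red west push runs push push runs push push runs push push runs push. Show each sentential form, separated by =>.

S => M runs push => red S push runs push => red M runs push push runs push => red red S push runs push push runs push => red red M runs push push runs push push runs push => red red red S push runs push push runs push push runs push => red red red M runs push push runs push push runs push push runs push => red red red red S push runs push push runs push push runs push push runs push => red red red red west push runs push push runs push push runs push push runs push

S => M runs push   [S → M runs push]
M runs push => red S push runs push   [M → red S push]
red S push runs push => red M runs push push runs push   [S → M runs push]
red M runs push push runs push => red red S push runs push push runs push   [M → red S push]
red red S push runs push push runs push => red red M runs push push runs push push runs push   [S → M runs push]
red red M runs push push runs push push runs push => red red red S push runs push push runs push push runs push   [M → red S push]
red red red S push runs push push runs push push runs push => red red red M runs push push runs push push runs push push runs push   [S → M runs push]
red red red M runs push push runs push push runs push push runs push => red red red red S push runs push push runs push push runs push push runs push   [M → red S push]
red red red red S push runs push push runs push push runs push push runs push => red red red red west push runs push push runs push push runs push push runs push   [S → west]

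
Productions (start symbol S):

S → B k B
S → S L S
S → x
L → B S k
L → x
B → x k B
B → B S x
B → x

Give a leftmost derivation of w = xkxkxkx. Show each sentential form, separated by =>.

S => BkB   [S → B k B]
BkB => xkBkB   [B → x k B]
xkBkB => xkxkB   [B → x]
xkxkB => xkxkxkB   [B → x k B]
xkxkxkB => xkxkxkx   [B → x]

S => BkB => xkBkB => xkxkB => xkxkxkB => xkxkxkx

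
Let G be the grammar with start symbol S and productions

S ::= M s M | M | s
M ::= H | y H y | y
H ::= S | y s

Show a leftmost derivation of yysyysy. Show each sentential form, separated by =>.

S => MsM => yHysM => ySysM => yMysM => yyHyysM => yySyysM => yysyysM => yysyysy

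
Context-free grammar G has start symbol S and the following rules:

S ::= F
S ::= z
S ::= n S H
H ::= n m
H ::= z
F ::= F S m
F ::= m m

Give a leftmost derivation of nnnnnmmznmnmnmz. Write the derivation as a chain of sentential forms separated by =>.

S => nSH   [S ::= n S H]
nSH => nnSHH   [S ::= n S H]
nnSHH => nnnSHHH   [S ::= n S H]
nnnSHHH => nnnnSHHHH   [S ::= n S H]
nnnnSHHHH => nnnnnSHHHHH   [S ::= n S H]
nnnnnSHHHHH => nnnnnFHHHHH   [S ::= F]
nnnnnFHHHHH => nnnnnmmHHHHH   [F ::= m m]
nnnnnmmHHHHH => nnnnnmmzHHHH   [H ::= z]
nnnnnmmzHHHH => nnnnnmmznmHHH   [H ::= n m]
nnnnnmmznmHHH => nnnnnmmznmnmHH   [H ::= n m]
nnnnnmmznmnmHH => nnnnnmmznmnmnmH   [H ::= n m]
nnnnnmmznmnmnmH => nnnnnmmznmnmnmz   [H ::= z]

S => nSH => nnSHH => nnnSHHH => nnnnSHHHH => nnnnnSHHHHH => nnnnnFHHHHH => nnnnnmmHHHHH => nnnnnmmzHHHH => nnnnnmmznmHHH => nnnnnmmznmnmHH => nnnnnmmznmnmnmH => nnnnnmmznmnmnmz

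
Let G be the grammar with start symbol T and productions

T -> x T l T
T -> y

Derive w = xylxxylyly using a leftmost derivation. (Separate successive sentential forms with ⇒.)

T ⇒ xTlT ⇒ xylT ⇒ xylxTlT ⇒ xylxxTlTlT ⇒ xylxxylTlT ⇒ xylxxylylT ⇒ xylxxylyly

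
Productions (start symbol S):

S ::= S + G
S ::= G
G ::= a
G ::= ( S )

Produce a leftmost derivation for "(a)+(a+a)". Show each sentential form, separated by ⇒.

S ⇒ S+G ⇒ G+G ⇒ (S)+G ⇒ (G)+G ⇒ (a)+G ⇒ (a)+(S) ⇒ (a)+(S+G) ⇒ (a)+(G+G) ⇒ (a)+(a+G) ⇒ (a)+(a+a)

S ⇒ S+G   [S ::= S + G]
S+G ⇒ G+G   [S ::= G]
G+G ⇒ (S)+G   [G ::= ( S )]
(S)+G ⇒ (G)+G   [S ::= G]
(G)+G ⇒ (a)+G   [G ::= a]
(a)+G ⇒ (a)+(S)   [G ::= ( S )]
(a)+(S) ⇒ (a)+(S+G)   [S ::= S + G]
(a)+(S+G) ⇒ (a)+(G+G)   [S ::= G]
(a)+(G+G) ⇒ (a)+(a+G)   [G ::= a]
(a)+(a+G) ⇒ (a)+(a+a)   [G ::= a]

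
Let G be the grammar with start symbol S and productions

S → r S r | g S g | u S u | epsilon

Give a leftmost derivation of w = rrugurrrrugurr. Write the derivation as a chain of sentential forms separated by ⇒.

S ⇒ rSr   [S → r S r]
rSr ⇒ rrSrr   [S → r S r]
rrSrr ⇒ rruSurr   [S → u S u]
rruSurr ⇒ rrugSgurr   [S → g S g]
rrugSgurr ⇒ rruguSugurr   [S → u S u]
rruguSugurr ⇒ rrugurSrugurr   [S → r S r]
rrugurSrugurr ⇒ rrugurrSrrugurr   [S → r S r]
rrugurrSrrugurr ⇒ rrugurrrrugurr   [S → epsilon]

S ⇒ rSr ⇒ rrSrr ⇒ rruSurr ⇒ rrugSgurr ⇒ rruguSugurr ⇒ rrugurSrugurr ⇒ rrugurrSrrugurr ⇒ rrugurrrrugurr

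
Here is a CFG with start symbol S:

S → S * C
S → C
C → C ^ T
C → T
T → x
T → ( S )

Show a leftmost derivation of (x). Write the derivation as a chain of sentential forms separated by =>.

S => C => T => (S) => (C) => (T) => (x)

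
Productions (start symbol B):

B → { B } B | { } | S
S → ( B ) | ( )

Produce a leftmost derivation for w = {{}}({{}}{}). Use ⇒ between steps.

B ⇒ {B}B ⇒ {{}}B ⇒ {{}}S ⇒ {{}}(B) ⇒ {{}}({B}B) ⇒ {{}}({{}}B) ⇒ {{}}({{}}{})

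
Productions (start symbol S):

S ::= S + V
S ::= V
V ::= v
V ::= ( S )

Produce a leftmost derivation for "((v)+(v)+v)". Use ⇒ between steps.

S ⇒ V   [S ::= V]
V ⇒ (S)   [V ::= ( S )]
(S) ⇒ (S+V)   [S ::= S + V]
(S+V) ⇒ (S+V+V)   [S ::= S + V]
(S+V+V) ⇒ (V+V+V)   [S ::= V]
(V+V+V) ⇒ ((S)+V+V)   [V ::= ( S )]
((S)+V+V) ⇒ ((V)+V+V)   [S ::= V]
((V)+V+V) ⇒ ((v)+V+V)   [V ::= v]
((v)+V+V) ⇒ ((v)+(S)+V)   [V ::= ( S )]
((v)+(S)+V) ⇒ ((v)+(V)+V)   [S ::= V]
((v)+(V)+V) ⇒ ((v)+(v)+V)   [V ::= v]
((v)+(v)+V) ⇒ ((v)+(v)+v)   [V ::= v]

S ⇒ V ⇒ (S) ⇒ (S+V) ⇒ (S+V+V) ⇒ (V+V+V) ⇒ ((S)+V+V) ⇒ ((V)+V+V) ⇒ ((v)+V+V) ⇒ ((v)+(S)+V) ⇒ ((v)+(V)+V) ⇒ ((v)+(v)+V) ⇒ ((v)+(v)+v)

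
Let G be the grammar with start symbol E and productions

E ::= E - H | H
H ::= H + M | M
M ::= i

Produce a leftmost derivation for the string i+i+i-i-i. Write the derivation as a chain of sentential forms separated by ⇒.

E ⇒ E-H   [E ::= E - H]
E-H ⇒ E-H-H   [E ::= E - H]
E-H-H ⇒ H-H-H   [E ::= H]
H-H-H ⇒ H+M-H-H   [H ::= H + M]
H+M-H-H ⇒ H+M+M-H-H   [H ::= H + M]
H+M+M-H-H ⇒ M+M+M-H-H   [H ::= M]
M+M+M-H-H ⇒ i+M+M-H-H   [M ::= i]
i+M+M-H-H ⇒ i+i+M-H-H   [M ::= i]
i+i+M-H-H ⇒ i+i+i-H-H   [M ::= i]
i+i+i-H-H ⇒ i+i+i-M-H   [H ::= M]
i+i+i-M-H ⇒ i+i+i-i-H   [M ::= i]
i+i+i-i-H ⇒ i+i+i-i-M   [H ::= M]
i+i+i-i-M ⇒ i+i+i-i-i   [M ::= i]

E⇒E-H⇒E-H-H⇒H-H-H⇒H+M-H-H⇒H+M+M-H-H⇒M+M+M-H-H⇒i+M+M-H-H⇒i+i+M-H-H⇒i+i+i-H-H⇒i+i+i-M-H⇒i+i+i-i-H⇒i+i+i-i-M⇒i+i+i-i-i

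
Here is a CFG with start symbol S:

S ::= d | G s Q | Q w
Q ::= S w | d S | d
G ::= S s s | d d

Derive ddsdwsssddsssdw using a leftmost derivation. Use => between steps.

S => GsQ => ddsQ => ddsSw => ddsGsQw => ddsSsssQw => ddsGsQsssQw => ddsSsssQsssQw => ddsQwsssQsssQw => ddsdwsssQsssQw => ddsdwsssdSsssQw => ddsdwsssddsssQw => ddsdwsssddsssdw

S => GsQ   [S ::= G s Q]
GsQ => ddsQ   [G ::= d d]
ddsQ => ddsSw   [Q ::= S w]
ddsSw => ddsGsQw   [S ::= G s Q]
ddsGsQw => ddsSsssQw   [G ::= S s s]
ddsSsssQw => ddsGsQsssQw   [S ::= G s Q]
ddsGsQsssQw => ddsSsssQsssQw   [G ::= S s s]
ddsSsssQsssQw => ddsQwsssQsssQw   [S ::= Q w]
ddsQwsssQsssQw => ddsdwsssQsssQw   [Q ::= d]
ddsdwsssQsssQw => ddsdwsssdSsssQw   [Q ::= d S]
ddsdwsssdSsssQw => ddsdwsssddsssQw   [S ::= d]
ddsdwsssddsssQw => ddsdwsssddsssdw   [Q ::= d]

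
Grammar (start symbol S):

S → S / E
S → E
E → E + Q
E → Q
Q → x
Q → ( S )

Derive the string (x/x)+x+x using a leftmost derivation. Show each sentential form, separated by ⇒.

S⇒E⇒E+Q⇒E+Q+Q⇒Q+Q+Q⇒(S)+Q+Q⇒(S/E)+Q+Q⇒(E/E)+Q+Q⇒(Q/E)+Q+Q⇒(x/E)+Q+Q⇒(x/Q)+Q+Q⇒(x/x)+Q+Q⇒(x/x)+x+Q⇒(x/x)+x+x

S ⇒ E   [S → E]
E ⇒ E+Q   [E → E + Q]
E+Q ⇒ E+Q+Q   [E → E + Q]
E+Q+Q ⇒ Q+Q+Q   [E → Q]
Q+Q+Q ⇒ (S)+Q+Q   [Q → ( S )]
(S)+Q+Q ⇒ (S/E)+Q+Q   [S → S / E]
(S/E)+Q+Q ⇒ (E/E)+Q+Q   [S → E]
(E/E)+Q+Q ⇒ (Q/E)+Q+Q   [E → Q]
(Q/E)+Q+Q ⇒ (x/E)+Q+Q   [Q → x]
(x/E)+Q+Q ⇒ (x/Q)+Q+Q   [E → Q]
(x/Q)+Q+Q ⇒ (x/x)+Q+Q   [Q → x]
(x/x)+Q+Q ⇒ (x/x)+x+Q   [Q → x]
(x/x)+x+Q ⇒ (x/x)+x+x   [Q → x]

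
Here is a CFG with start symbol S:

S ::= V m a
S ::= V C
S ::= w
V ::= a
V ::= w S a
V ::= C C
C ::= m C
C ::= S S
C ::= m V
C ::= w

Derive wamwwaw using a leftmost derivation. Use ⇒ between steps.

S ⇒ VC ⇒ wSaC ⇒ wVCaC ⇒ waCaC ⇒ wamVaC ⇒ wamCCaC ⇒ wamwCaC ⇒ wamwwaC ⇒ wamwwaw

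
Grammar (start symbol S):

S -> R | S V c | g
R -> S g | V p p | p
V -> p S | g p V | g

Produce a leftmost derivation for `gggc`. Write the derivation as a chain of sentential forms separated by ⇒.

S ⇒ SVc ⇒ RVc ⇒ SgVc ⇒ ggVc ⇒ gggc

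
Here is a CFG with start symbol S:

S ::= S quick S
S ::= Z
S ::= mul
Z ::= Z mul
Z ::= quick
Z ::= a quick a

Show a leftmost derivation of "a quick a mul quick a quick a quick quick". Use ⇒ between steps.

S ⇒ S quick S ⇒ S quick S quick S ⇒ Z quick S quick S ⇒ Z mul quick S quick S ⇒ a quick a mul quick S quick S ⇒ a quick a mul quick Z quick S ⇒ a quick a mul quick a quick a quick S ⇒ a quick a mul quick a quick a quick Z ⇒ a quick a mul quick a quick a quick quick

S ⇒ S quick S   [S ::= S quick S]
S quick S ⇒ S quick S quick S   [S ::= S quick S]
S quick S quick S ⇒ Z quick S quick S   [S ::= Z]
Z quick S quick S ⇒ Z mul quick S quick S   [Z ::= Z mul]
Z mul quick S quick S ⇒ a quick a mul quick S quick S   [Z ::= a quick a]
a quick a mul quick S quick S ⇒ a quick a mul quick Z quick S   [S ::= Z]
a quick a mul quick Z quick S ⇒ a quick a mul quick a quick a quick S   [Z ::= a quick a]
a quick a mul quick a quick a quick S ⇒ a quick a mul quick a quick a quick Z   [S ::= Z]
a quick a mul quick a quick a quick Z ⇒ a quick a mul quick a quick a quick quick   [Z ::= quick]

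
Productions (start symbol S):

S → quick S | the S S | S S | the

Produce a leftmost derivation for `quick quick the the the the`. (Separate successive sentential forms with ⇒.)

S ⇒ quick S   [S → quick S]
quick S ⇒ quick S S   [S → S S]
quick S S ⇒ quick quick S S   [S → quick S]
quick quick S S ⇒ quick quick S S S   [S → S S]
quick quick S S S ⇒ quick quick S S S S   [S → S S]
quick quick S S S S ⇒ quick quick the S S S   [S → the]
quick quick the S S S ⇒ quick quick the the S S   [S → the]
quick quick the the S S ⇒ quick quick the the the S   [S → the]
quick quick the the the S ⇒ quick quick the the the the   [S → the]

S ⇒ quick S ⇒ quick S S ⇒ quick quick S S ⇒ quick quick S S S ⇒ quick quick S S S S ⇒ quick quick the S S S ⇒ quick quick the the S S ⇒ quick quick the the the S ⇒ quick quick the the the the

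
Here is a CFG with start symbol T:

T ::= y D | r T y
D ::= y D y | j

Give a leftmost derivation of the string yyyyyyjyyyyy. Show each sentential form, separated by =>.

T=>yD=>yyDy=>yyyDyy=>yyyyDyyy=>yyyyyDyyyy=>yyyyyyDyyyyy=>yyyyyyjyyyyy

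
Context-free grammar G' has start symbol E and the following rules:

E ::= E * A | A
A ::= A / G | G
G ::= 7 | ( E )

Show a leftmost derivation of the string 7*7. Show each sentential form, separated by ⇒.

E ⇒ E*A ⇒ A*A ⇒ G*A ⇒ 7*A ⇒ 7*G ⇒ 7*7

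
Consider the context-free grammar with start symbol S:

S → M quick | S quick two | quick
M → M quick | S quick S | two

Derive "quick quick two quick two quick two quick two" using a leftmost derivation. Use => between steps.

S => S quick two => S quick two quick two => S quick two quick two quick two => S quick two quick two quick two quick two => quick quick two quick two quick two quick two

S => S quick two   [S → S quick two]
S quick two => S quick two quick two   [S → S quick two]
S quick two quick two => S quick two quick two quick two   [S → S quick two]
S quick two quick two quick two => S quick two quick two quick two quick two   [S → S quick two]
S quick two quick two quick two quick two => quick quick two quick two quick two quick two   [S → quick]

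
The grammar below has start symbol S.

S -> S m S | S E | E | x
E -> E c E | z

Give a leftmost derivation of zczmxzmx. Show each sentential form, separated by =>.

S => SmS => SEmS => SmSEmS => EmSEmS => EcEmSEmS => zcEmSEmS => zczmSEmS => zczmxEmS => zczmxzmS => zczmxzmx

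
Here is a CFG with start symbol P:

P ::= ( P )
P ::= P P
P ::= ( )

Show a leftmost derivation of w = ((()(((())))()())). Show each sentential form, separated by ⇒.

P ⇒ (P) ⇒ ((P)) ⇒ ((PP)) ⇒ ((PPP)) ⇒ ((()PP)) ⇒ ((()PPP)) ⇒ ((()(P)PP)) ⇒ ((()((P))PP)) ⇒ ((()(((P)))PP)) ⇒ ((()(((())))PP)) ⇒ ((()(((())))()P)) ⇒ ((()(((())))()()))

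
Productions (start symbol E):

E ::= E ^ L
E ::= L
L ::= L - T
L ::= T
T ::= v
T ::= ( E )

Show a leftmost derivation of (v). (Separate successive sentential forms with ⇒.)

E ⇒ L ⇒ T ⇒ (E) ⇒ (L) ⇒ (T) ⇒ (v)

E ⇒ L   [E ::= L]
L ⇒ T   [L ::= T]
T ⇒ (E)   [T ::= ( E )]
(E) ⇒ (L)   [E ::= L]
(L) ⇒ (T)   [L ::= T]
(T) ⇒ (v)   [T ::= v]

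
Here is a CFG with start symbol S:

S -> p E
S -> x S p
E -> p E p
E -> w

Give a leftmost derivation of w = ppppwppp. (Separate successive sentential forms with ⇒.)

S ⇒ pE ⇒ ppEp ⇒ pppEpp ⇒ ppppEppp ⇒ ppppwppp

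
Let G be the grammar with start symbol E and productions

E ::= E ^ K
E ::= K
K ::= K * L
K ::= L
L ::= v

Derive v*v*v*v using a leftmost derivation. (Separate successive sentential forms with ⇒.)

E ⇒ K ⇒ K*L ⇒ K*L*L ⇒ K*L*L*L ⇒ L*L*L*L ⇒ v*L*L*L ⇒ v*v*L*L ⇒ v*v*v*L ⇒ v*v*v*v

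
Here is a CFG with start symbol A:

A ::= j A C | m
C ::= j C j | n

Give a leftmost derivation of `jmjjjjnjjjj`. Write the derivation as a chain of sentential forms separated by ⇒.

A ⇒ jAC ⇒ jmC ⇒ jmjCj ⇒ jmjjCjj ⇒ jmjjjCjjj ⇒ jmjjjjCjjjj ⇒ jmjjjjnjjjj

A ⇒ jAC   [A ::= j A C]
jAC ⇒ jmC   [A ::= m]
jmC ⇒ jmjCj   [C ::= j C j]
jmjCj ⇒ jmjjCjj   [C ::= j C j]
jmjjCjj ⇒ jmjjjCjjj   [C ::= j C j]
jmjjjCjjj ⇒ jmjjjjCjjjj   [C ::= j C j]
jmjjjjCjjjj ⇒ jmjjjjnjjjj   [C ::= n]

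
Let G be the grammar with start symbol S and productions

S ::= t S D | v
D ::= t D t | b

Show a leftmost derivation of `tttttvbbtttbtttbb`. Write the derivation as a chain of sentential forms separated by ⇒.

S⇒tSD⇒ttSDD⇒tttSDDD⇒ttttSDDDD⇒tttttSDDDDD⇒tttttvDDDDD⇒tttttvbDDDD⇒tttttvbbDDD⇒tttttvbbtDtDD⇒tttttvbbttDttDD⇒tttttvbbtttDtttDD⇒tttttvbbtttbtttDD⇒tttttvbbtttbtttbD⇒tttttvbbtttbtttbb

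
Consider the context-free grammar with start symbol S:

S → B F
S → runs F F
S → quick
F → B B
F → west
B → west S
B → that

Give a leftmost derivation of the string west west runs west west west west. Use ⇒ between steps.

S ⇒ B F ⇒ west S F ⇒ west B F F ⇒ west west S F F ⇒ west west runs F F F F ⇒ west west runs west F F F ⇒ west west runs west west F F ⇒ west west runs west west west F ⇒ west west runs west west west west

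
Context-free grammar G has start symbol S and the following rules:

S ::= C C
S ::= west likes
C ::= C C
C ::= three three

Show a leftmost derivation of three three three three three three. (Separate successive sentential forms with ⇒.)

S ⇒ C C ⇒ C C C ⇒ three three C C ⇒ three three three three C ⇒ three three three three three three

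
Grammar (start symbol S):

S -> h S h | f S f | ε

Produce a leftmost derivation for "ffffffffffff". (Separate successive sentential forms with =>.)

S => fSf   [S -> f S f]
fSf => ffSff   [S -> f S f]
ffSff => fffSfff   [S -> f S f]
fffSfff => ffffSffff   [S -> f S f]
ffffSffff => fffffSfffff   [S -> f S f]
fffffSfffff => ffffffSffffff   [S -> f S f]
ffffffSffffff => ffffffffffff   [S -> ε]

S => fSf => ffSff => fffSfff => ffffSffff => fffffSfffff => ffffffSffffff => ffffffffffff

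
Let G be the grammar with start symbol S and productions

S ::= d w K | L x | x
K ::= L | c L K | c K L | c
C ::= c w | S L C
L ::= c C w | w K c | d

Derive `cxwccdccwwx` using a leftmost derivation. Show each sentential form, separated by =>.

S => Lx => cCwx => cSLCwx => cxLCwx => cxwKcCwx => cxwcKLcCwx => cxwccLcCwx => cxwccdcCwx => cxwccdccwwx

S => Lx   [S ::= L x]
Lx => cCwx   [L ::= c C w]
cCwx => cSLCwx   [C ::= S L C]
cSLCwx => cxLCwx   [S ::= x]
cxLCwx => cxwKcCwx   [L ::= w K c]
cxwKcCwx => cxwcKLcCwx   [K ::= c K L]
cxwcKLcCwx => cxwccLcCwx   [K ::= c]
cxwccLcCwx => cxwccdcCwx   [L ::= d]
cxwccdcCwx => cxwccdccwwx   [C ::= c w]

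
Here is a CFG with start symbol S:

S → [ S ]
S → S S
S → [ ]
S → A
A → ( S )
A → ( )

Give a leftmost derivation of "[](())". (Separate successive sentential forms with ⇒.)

S ⇒ SS   [S → S S]
SS ⇒ []S   [S → [ ]]
[]S ⇒ []A   [S → A]
[]A ⇒ [](S)   [A → ( S )]
[](S) ⇒ [](A)   [S → A]
[](A) ⇒ [](())   [A → ( )]

S ⇒ SS ⇒ []S ⇒ []A ⇒ [](S) ⇒ [](A) ⇒ [](())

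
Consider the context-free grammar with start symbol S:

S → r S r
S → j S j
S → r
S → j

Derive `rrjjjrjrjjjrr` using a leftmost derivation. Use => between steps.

S => rSr => rrSrr => rrjSjrr => rrjjSjjrr => rrjjjSjjjrr => rrjjjrSrjjjrr => rrjjjrjrjjjrr

S => rSr   [S → r S r]
rSr => rrSrr   [S → r S r]
rrSrr => rrjSjrr   [S → j S j]
rrjSjrr => rrjjSjjrr   [S → j S j]
rrjjSjjrr => rrjjjSjjjrr   [S → j S j]
rrjjjSjjjrr => rrjjjrSrjjjrr   [S → r S r]
rrjjjrSrjjjrr => rrjjjrjrjjjrr   [S → j]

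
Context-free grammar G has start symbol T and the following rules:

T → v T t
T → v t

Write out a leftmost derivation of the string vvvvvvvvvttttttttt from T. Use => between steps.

T => vTt   [T → v T t]
vTt => vvTtt   [T → v T t]
vvTtt => vvvTttt   [T → v T t]
vvvTttt => vvvvTtttt   [T → v T t]
vvvvTtttt => vvvvvTttttt   [T → v T t]
vvvvvTttttt => vvvvvvTtttttt   [T → v T t]
vvvvvvTtttttt => vvvvvvvTttttttt   [T → v T t]
vvvvvvvTttttttt => vvvvvvvvTtttttttt   [T → v T t]
vvvvvvvvTtttttttt => vvvvvvvvvttttttttt   [T → v t]

T=>vTt=>vvTtt=>vvvTttt=>vvvvTtttt=>vvvvvTttttt=>vvvvvvTtttttt=>vvvvvvvTttttttt=>vvvvvvvvTtttttttt=>vvvvvvvvvttttttttt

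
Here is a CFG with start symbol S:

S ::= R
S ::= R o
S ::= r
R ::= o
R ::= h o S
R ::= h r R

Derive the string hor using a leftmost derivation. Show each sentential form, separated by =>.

S => R => hoS => hor

S => R   [S ::= R]
R => hoS   [R ::= h o S]
hoS => hor   [S ::= r]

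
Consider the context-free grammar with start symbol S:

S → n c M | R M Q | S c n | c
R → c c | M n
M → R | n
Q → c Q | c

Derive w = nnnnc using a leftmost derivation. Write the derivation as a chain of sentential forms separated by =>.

S=>RMQ=>MnMQ=>RnMQ=>MnnMQ=>nnnMQ=>nnnnQ=>nnnnc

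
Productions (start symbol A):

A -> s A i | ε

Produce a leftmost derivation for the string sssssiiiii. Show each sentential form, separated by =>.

A=>sAi=>ssAii=>sssAiii=>ssssAiiii=>sssssAiiiii=>sssssiiiii

A => sAi   [A -> s A i]
sAi => ssAii   [A -> s A i]
ssAii => sssAiii   [A -> s A i]
sssAiii => ssssAiiii   [A -> s A i]
ssssAiiii => sssssAiiiii   [A -> s A i]
sssssAiiiii => sssssiiiii   [A -> ε]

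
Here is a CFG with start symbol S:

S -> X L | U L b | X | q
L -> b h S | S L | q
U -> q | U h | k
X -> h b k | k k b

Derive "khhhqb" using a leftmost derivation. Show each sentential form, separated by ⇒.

S ⇒ ULb   [S -> U L b]
ULb ⇒ UhLb   [U -> U h]
UhLb ⇒ UhhLb   [U -> U h]
UhhLb ⇒ UhhhLb   [U -> U h]
UhhhLb ⇒ khhhLb   [U -> k]
khhhLb ⇒ khhhqb   [L -> q]

S ⇒ ULb ⇒ UhLb ⇒ UhhLb ⇒ UhhhLb ⇒ khhhLb ⇒ khhhqb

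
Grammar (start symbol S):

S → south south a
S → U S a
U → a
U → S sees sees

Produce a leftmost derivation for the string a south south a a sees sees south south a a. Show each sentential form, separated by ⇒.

S ⇒ U S a   [S → U S a]
U S a ⇒ S sees sees S a   [U → S sees sees]
S sees sees S a ⇒ U S a sees sees S a   [S → U S a]
U S a sees sees S a ⇒ a S a sees sees S a   [U → a]
a S a sees sees S a ⇒ a south south a a sees sees S a   [S → south south a]
a south south a a sees sees S a ⇒ a south south a a sees sees south south a a   [S → south south a]

S ⇒ U S a ⇒ S sees sees S a ⇒ U S a sees sees S a ⇒ a S a sees sees S a ⇒ a south south a a sees sees S a ⇒ a south south a a sees sees south south a a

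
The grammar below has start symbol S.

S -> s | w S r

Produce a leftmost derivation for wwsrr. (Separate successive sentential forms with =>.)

S => wSr => wwSrr => wwsrr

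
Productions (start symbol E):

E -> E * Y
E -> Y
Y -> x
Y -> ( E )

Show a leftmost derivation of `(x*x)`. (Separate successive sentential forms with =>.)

E=>Y=>(E)=>(E*Y)=>(Y*Y)=>(x*Y)=>(x*x)

E => Y   [E -> Y]
Y => (E)   [Y -> ( E )]
(E) => (E*Y)   [E -> E * Y]
(E*Y) => (Y*Y)   [E -> Y]
(Y*Y) => (x*Y)   [Y -> x]
(x*Y) => (x*x)   [Y -> x]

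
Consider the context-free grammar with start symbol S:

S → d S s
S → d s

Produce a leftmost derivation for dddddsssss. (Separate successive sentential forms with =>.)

S => dSs   [S → d S s]
dSs => ddSss   [S → d S s]
ddSss => dddSsss   [S → d S s]
dddSsss => ddddSssss   [S → d S s]
ddddSssss => dddddsssss   [S → d s]

S => dSs => ddSss => dddSsss => ddddSssss => dddddsssss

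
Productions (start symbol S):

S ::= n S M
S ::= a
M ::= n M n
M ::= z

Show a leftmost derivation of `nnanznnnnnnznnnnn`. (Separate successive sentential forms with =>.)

S=>nSM=>nnSMM=>nnaMM=>nnanMnM=>nnanznM=>nnanznnMn=>nnanznnnMnn=>nnanznnnnMnnn=>nnanznnnnnMnnnn=>nnanznnnnnnMnnnnn=>nnanznnnnnnznnnnn

S => nSM   [S ::= n S M]
nSM => nnSMM   [S ::= n S M]
nnSMM => nnaMM   [S ::= a]
nnaMM => nnanMnM   [M ::= n M n]
nnanMnM => nnanznM   [M ::= z]
nnanznM => nnanznnMn   [M ::= n M n]
nnanznnMn => nnanznnnMnn   [M ::= n M n]
nnanznnnMnn => nnanznnnnMnnn   [M ::= n M n]
nnanznnnnMnnn => nnanznnnnnMnnnn   [M ::= n M n]
nnanznnnnnMnnnn => nnanznnnnnnMnnnnn   [M ::= n M n]
nnanznnnnnnMnnnnn => nnanznnnnnnznnnnn   [M ::= z]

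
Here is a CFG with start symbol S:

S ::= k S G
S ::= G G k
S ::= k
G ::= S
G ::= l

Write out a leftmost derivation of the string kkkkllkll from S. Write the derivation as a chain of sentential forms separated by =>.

S => kSG => kkSGG => kkGGkGG => kkSGkGG => kkkSGGkGG => kkkkGGkGG => kkkklGkGG => kkkkllkGG => kkkkllklG => kkkkllkll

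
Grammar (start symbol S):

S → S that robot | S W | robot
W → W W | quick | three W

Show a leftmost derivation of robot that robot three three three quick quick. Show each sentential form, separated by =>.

S => S W => S that robot W => robot that robot W => robot that robot three W => robot that robot three three W => robot that robot three three W W => robot that robot three three three W W => robot that robot three three three quick W => robot that robot three three three quick quick

S => S W   [S → S W]
S W => S that robot W   [S → S that robot]
S that robot W => robot that robot W   [S → robot]
robot that robot W => robot that robot three W   [W → three W]
robot that robot three W => robot that robot three three W   [W → three W]
robot that robot three three W => robot that robot three three W W   [W → W W]
robot that robot three three W W => robot that robot three three three W W   [W → three W]
robot that robot three three three W W => robot that robot three three three quick W   [W → quick]
robot that robot three three three quick W => robot that robot three three three quick quick   [W → quick]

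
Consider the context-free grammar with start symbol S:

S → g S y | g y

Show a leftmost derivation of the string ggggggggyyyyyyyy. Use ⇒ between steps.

S ⇒ gSy   [S → g S y]
gSy ⇒ ggSyy   [S → g S y]
ggSyy ⇒ gggSyyy   [S → g S y]
gggSyyy ⇒ ggggSyyyy   [S → g S y]
ggggSyyyy ⇒ gggggSyyyyy   [S → g S y]
gggggSyyyyy ⇒ ggggggSyyyyyy   [S → g S y]
ggggggSyyyyyy ⇒ gggggggSyyyyyyy   [S → g S y]
gggggggSyyyyyyy ⇒ ggggggggyyyyyyyy   [S → g y]

S⇒gSy⇒ggSyy⇒gggSyyy⇒ggggSyyyy⇒gggggSyyyyy⇒ggggggSyyyyyy⇒gggggggSyyyyyyy⇒ggggggggyyyyyyyy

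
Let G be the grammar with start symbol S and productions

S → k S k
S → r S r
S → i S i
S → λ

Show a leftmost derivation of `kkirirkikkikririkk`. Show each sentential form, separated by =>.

S => kSk   [S → k S k]
kSk => kkSkk   [S → k S k]
kkSkk => kkiSikk   [S → i S i]
kkiSikk => kkirSrikk   [S → r S r]
kkirSrikk => kkiriSirikk   [S → i S i]
kkiriSirikk => kkirirSririkk   [S → r S r]
kkirirSririkk => kkirirkSkririkk   [S → k S k]
kkirirkSkririkk => kkirirkiSikririkk   [S → i S i]
kkirirkiSikririkk => kkirirkikSkikririkk   [S → k S k]
kkirirkikSkikririkk => kkirirkikkikririkk   [S → λ]

S => kSk => kkSkk => kkiSikk => kkirSrikk => kkiriSirikk => kkirirSririkk => kkirirkSkririkk => kkirirkiSikririkk => kkirirkikSkikririkk => kkirirkikkikririkk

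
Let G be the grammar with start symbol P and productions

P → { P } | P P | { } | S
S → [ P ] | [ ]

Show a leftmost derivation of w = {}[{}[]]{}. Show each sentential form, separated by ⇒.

P⇒PP⇒{}P⇒{}PP⇒{}SP⇒{}[P]P⇒{}[PP]P⇒{}[{}P]P⇒{}[{}S]P⇒{}[{}[]]P⇒{}[{}[]]{}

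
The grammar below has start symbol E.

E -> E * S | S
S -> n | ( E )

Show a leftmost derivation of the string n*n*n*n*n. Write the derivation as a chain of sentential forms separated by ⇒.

E ⇒ E*S ⇒ E*S*S ⇒ E*S*S*S ⇒ E*S*S*S*S ⇒ S*S*S*S*S ⇒ n*S*S*S*S ⇒ n*n*S*S*S ⇒ n*n*n*S*S ⇒ n*n*n*n*S ⇒ n*n*n*n*n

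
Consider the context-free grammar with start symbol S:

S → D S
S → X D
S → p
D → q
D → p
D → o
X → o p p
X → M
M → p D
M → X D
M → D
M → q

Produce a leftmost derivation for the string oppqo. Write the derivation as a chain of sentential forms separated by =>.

S=>XD=>MD=>XDD=>oppDD=>oppqD=>oppqo

S => XD   [S → X D]
XD => MD   [X → M]
MD => XDD   [M → X D]
XDD => oppDD   [X → o p p]
oppDD => oppqD   [D → q]
oppqD => oppqo   [D → o]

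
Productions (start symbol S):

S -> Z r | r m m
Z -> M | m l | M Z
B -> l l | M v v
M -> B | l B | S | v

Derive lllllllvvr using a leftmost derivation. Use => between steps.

S => Zr => MZr => lBZr => lllZr => lllMr => llllBr => llllMvvr => lllllBvvr => lllllllvvr

S => Zr   [S -> Z r]
Zr => MZr   [Z -> M Z]
MZr => lBZr   [M -> l B]
lBZr => lllZr   [B -> l l]
lllZr => lllMr   [Z -> M]
lllMr => llllBr   [M -> l B]
llllBr => llllMvvr   [B -> M v v]
llllMvvr => lllllBvvr   [M -> l B]
lllllBvvr => lllllllvvr   [B -> l l]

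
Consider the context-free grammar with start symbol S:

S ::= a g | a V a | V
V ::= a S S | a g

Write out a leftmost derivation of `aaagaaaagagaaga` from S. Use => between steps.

S => aVa => aaSSa => aaagSa => aaagVa => aaagaSSa => aaagaaVaSa => aaagaaaSSaSa => aaagaaaVSaSa => aaagaaaagSaSa => aaagaaaagVaSa => aaagaaaagagaSa => aaagaaaagagaaga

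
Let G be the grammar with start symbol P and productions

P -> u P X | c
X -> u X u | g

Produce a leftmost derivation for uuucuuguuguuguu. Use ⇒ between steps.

P ⇒ uPX   [P -> u P X]
uPX ⇒ uuPXX   [P -> u P X]
uuPXX ⇒ uuuPXXX   [P -> u P X]
uuuPXXX ⇒ uuucXXX   [P -> c]
uuucXXX ⇒ uuucuXuXX   [X -> u X u]
uuucuXuXX ⇒ uuucuuXuuXX   [X -> u X u]
uuucuuXuuXX ⇒ uuucuuguuXX   [X -> g]
uuucuuguuXX ⇒ uuucuuguugX   [X -> g]
uuucuuguugX ⇒ uuucuuguuguXu   [X -> u X u]
uuucuuguuguXu ⇒ uuucuuguuguuXuu   [X -> u X u]
uuucuuguuguuXuu ⇒ uuucuuguuguuguu   [X -> g]

P⇒uPX⇒uuPXX⇒uuuPXXX⇒uuucXXX⇒uuucuXuXX⇒uuucuuXuuXX⇒uuucuuguuXX⇒uuucuuguugX⇒uuucuuguuguXu⇒uuucuuguuguuXuu⇒uuucuuguuguuguu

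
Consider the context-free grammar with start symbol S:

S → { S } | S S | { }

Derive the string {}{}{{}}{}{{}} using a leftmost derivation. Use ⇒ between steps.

S ⇒ SS ⇒ {}S ⇒ {}SS ⇒ {}SSS ⇒ {}{}SS ⇒ {}{}{S}S ⇒ {}{}{{}}S ⇒ {}{}{{}}SS ⇒ {}{}{{}}{}S ⇒ {}{}{{}}{}{S} ⇒ {}{}{{}}{}{{}}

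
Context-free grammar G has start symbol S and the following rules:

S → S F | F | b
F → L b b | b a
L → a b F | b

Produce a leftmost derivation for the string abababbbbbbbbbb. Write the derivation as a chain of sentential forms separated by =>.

S => F => Lbb => abFbb => abLbbbb => ababFbbbb => ababLbbbbbb => abababFbbbbbb => abababLbbbbbbbb => abababbbbbbbbbb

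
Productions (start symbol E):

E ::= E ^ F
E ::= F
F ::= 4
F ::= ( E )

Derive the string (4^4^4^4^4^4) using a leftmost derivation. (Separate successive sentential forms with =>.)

E => F => (E) => (E^F) => (E^F^F) => (E^F^F^F) => (E^F^F^F^F) => (E^F^F^F^F^F) => (F^F^F^F^F^F) => (4^F^F^F^F^F) => (4^4^F^F^F^F) => (4^4^4^F^F^F) => (4^4^4^4^F^F) => (4^4^4^4^4^F) => (4^4^4^4^4^4)

E => F   [E ::= F]
F => (E)   [F ::= ( E )]
(E) => (E^F)   [E ::= E ^ F]
(E^F) => (E^F^F)   [E ::= E ^ F]
(E^F^F) => (E^F^F^F)   [E ::= E ^ F]
(E^F^F^F) => (E^F^F^F^F)   [E ::= E ^ F]
(E^F^F^F^F) => (E^F^F^F^F^F)   [E ::= E ^ F]
(E^F^F^F^F^F) => (F^F^F^F^F^F)   [E ::= F]
(F^F^F^F^F^F) => (4^F^F^F^F^F)   [F ::= 4]
(4^F^F^F^F^F) => (4^4^F^F^F^F)   [F ::= 4]
(4^4^F^F^F^F) => (4^4^4^F^F^F)   [F ::= 4]
(4^4^4^F^F^F) => (4^4^4^4^F^F)   [F ::= 4]
(4^4^4^4^F^F) => (4^4^4^4^4^F)   [F ::= 4]
(4^4^4^4^4^F) => (4^4^4^4^4^4)   [F ::= 4]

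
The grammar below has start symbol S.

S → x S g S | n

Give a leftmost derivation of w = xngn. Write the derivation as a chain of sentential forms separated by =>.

S => xSgS   [S → x S g S]
xSgS => xngS   [S → n]
xngS => xngn   [S → n]

S => xSgS => xngS => xngn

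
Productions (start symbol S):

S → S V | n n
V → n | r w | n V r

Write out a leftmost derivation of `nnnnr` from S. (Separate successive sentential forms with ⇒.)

S ⇒ SV   [S → S V]
SV ⇒ nnV   [S → n n]
nnV ⇒ nnnVr   [V → n V r]
nnnVr ⇒ nnnnr   [V → n]

S⇒SV⇒nnV⇒nnnVr⇒nnnnr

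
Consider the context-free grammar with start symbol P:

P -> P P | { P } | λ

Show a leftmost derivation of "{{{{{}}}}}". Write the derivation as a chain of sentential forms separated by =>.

P => PP => PPP => PPPP => PPPPP => {P}PPPP => {{P}}PPPP => {{{P}}}PPPP => {{{{P}}}}PPPP => {{{{{P}}}}}PPPP => {{{{{}}}}}PPPP => {{{{{}}}}}PPP => {{{{{}}}}}PP => {{{{{}}}}}P => {{{{{}}}}}

P => PP   [P -> P P]
PP => PPP   [P -> P P]
PPP => PPPP   [P -> P P]
PPPP => PPPPP   [P -> P P]
PPPPP => {P}PPPP   [P -> { P }]
{P}PPPP => {{P}}PPPP   [P -> { P }]
{{P}}PPPP => {{{P}}}PPPP   [P -> { P }]
{{{P}}}PPPP => {{{{P}}}}PPPP   [P -> { P }]
{{{{P}}}}PPPP => {{{{{P}}}}}PPPP   [P -> { P }]
{{{{{P}}}}}PPPP => {{{{{}}}}}PPPP   [P -> λ]
{{{{{}}}}}PPPP => {{{{{}}}}}PPP   [P -> λ]
{{{{{}}}}}PPP => {{{{{}}}}}PP   [P -> λ]
{{{{{}}}}}PP => {{{{{}}}}}P   [P -> λ]
{{{{{}}}}}P => {{{{{}}}}}   [P -> λ]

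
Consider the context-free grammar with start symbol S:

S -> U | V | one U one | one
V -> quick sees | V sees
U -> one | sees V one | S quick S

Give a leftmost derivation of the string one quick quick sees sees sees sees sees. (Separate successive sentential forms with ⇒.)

S ⇒ U ⇒ S quick S ⇒ one quick S ⇒ one quick V ⇒ one quick V sees ⇒ one quick V sees sees ⇒ one quick V sees sees sees ⇒ one quick V sees sees sees sees ⇒ one quick quick sees sees sees sees sees

S ⇒ U   [S -> U]
U ⇒ S quick S   [U -> S quick S]
S quick S ⇒ one quick S   [S -> one]
one quick S ⇒ one quick V   [S -> V]
one quick V ⇒ one quick V sees   [V -> V sees]
one quick V sees ⇒ one quick V sees sees   [V -> V sees]
one quick V sees sees ⇒ one quick V sees sees sees   [V -> V sees]
one quick V sees sees sees ⇒ one quick V sees sees sees sees   [V -> V sees]
one quick V sees sees sees sees ⇒ one quick quick sees sees sees sees sees   [V -> quick sees]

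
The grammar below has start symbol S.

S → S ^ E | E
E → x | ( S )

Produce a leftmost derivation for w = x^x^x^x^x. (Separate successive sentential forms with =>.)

S => S^E => S^E^E => S^E^E^E => S^E^E^E^E => E^E^E^E^E => x^E^E^E^E => x^x^E^E^E => x^x^x^E^E => x^x^x^x^E => x^x^x^x^x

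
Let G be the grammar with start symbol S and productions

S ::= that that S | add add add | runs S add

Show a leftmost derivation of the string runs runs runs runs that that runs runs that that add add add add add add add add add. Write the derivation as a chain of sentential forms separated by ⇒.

S ⇒ runs S add   [S ::= runs S add]
runs S add ⇒ runs runs S add add   [S ::= runs S add]
runs runs S add add ⇒ runs runs runs S add add add   [S ::= runs S add]
runs runs runs S add add add ⇒ runs runs runs runs S add add add add   [S ::= runs S add]
runs runs runs runs S add add add add ⇒ runs runs runs runs that that S add add add add   [S ::= that that S]
runs runs runs runs that that S add add add add ⇒ runs runs runs runs that that runs S add add add add add   [S ::= runs S add]
runs runs runs runs that that runs S add add add add add ⇒ runs runs runs runs that that runs runs S add add add add add add   [S ::= runs S add]
runs runs runs runs that that runs runs S add add add add add add ⇒ runs runs runs runs that that runs runs that that S add add add add add add   [S ::= that that S]
runs runs runs runs that that runs runs that that S add add add add add add ⇒ runs runs runs runs that that runs runs that that add add add add add add add add add   [S ::= add add add]

S ⇒ runs S add ⇒ runs runs S add add ⇒ runs runs runs S add add add ⇒ runs runs runs runs S add add add add ⇒ runs runs runs runs that that S add add add add ⇒ runs runs runs runs that that runs S add add add add add ⇒ runs runs runs runs that that runs runs S add add add add add add ⇒ runs runs runs runs that that runs runs that that S add add add add add add ⇒ runs runs runs runs that that runs runs that that add add add add add add add add add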